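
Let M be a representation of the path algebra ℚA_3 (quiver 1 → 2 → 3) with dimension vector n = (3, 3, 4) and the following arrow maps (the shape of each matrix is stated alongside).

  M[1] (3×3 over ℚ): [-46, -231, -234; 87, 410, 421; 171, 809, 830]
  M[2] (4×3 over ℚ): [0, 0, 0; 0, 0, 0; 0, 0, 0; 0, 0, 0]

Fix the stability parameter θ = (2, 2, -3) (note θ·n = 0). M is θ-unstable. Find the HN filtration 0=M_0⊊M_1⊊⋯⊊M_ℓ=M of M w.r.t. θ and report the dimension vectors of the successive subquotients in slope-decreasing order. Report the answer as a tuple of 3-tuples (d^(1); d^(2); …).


Via rank(M_{q-1}∘⋯∘M_p): M ≅ I[1,2]^3, I[3,3]^4.
μ_θ-semistable layers: μ^(1)=2; μ^(2)=-3

((3, 3, 0); (0, 0, 4))


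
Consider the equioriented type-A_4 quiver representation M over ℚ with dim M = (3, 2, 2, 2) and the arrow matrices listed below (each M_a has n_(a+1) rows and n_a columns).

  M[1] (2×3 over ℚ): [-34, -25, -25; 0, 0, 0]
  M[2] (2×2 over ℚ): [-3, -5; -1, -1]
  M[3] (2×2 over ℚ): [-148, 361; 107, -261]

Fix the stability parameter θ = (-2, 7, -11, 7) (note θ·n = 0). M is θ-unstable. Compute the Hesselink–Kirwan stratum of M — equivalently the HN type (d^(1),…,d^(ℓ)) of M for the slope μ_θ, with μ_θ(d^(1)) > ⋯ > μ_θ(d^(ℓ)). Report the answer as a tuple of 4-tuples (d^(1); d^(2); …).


Via rank(M_{q-1}∘⋯∘M_p): M ≅ I[1,1]^2, I[1,4], I[2,4].
μ_θ-semistable layers: μ^(1)=7; μ^(2)=-2

((0, 0, 0, 2); (3, 2, 2, 0))


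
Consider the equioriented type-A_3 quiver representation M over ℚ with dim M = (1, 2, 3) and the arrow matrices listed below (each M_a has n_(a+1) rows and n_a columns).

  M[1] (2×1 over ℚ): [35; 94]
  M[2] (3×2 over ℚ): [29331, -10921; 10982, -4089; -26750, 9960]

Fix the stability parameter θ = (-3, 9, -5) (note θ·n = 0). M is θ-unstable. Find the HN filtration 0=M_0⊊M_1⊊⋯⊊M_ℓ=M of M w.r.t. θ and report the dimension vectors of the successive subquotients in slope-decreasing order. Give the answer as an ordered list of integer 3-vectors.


Via rank(M_{q-1}∘⋯∘M_p): M ≅ I[1,3], I[2,3], I[3,3].
μ_θ-semistable layers: μ^(1)=2; μ^(2)=-3; μ^(3)=-5

((0, 2, 2); (1, 0, 0); (0, 0, 1))


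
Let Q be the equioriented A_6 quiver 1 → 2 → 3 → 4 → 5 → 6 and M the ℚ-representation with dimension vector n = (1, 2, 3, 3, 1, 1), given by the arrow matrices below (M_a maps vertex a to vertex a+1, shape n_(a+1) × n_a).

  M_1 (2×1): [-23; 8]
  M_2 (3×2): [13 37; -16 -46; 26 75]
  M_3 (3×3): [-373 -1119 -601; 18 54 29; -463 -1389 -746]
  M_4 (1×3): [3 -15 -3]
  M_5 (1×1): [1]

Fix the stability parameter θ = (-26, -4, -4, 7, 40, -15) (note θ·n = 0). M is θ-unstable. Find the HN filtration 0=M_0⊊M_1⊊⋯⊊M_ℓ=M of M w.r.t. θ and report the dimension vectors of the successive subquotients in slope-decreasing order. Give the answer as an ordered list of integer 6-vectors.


Via rank(M_{q-1}∘⋯∘M_p): M ≅ I[1,4], I[2,4], I[3,3], I[4,6].
μ_θ-semistable layers: μ^(1)=25/2; μ^(2)=7; μ^(3)=-4; μ^(4)=-26

((0, 0, 0, 0, 1, 1); (0, 0, 0, 3, 0, 0); (0, 2, 3, 0, 0, 0); (1, 0, 0, 0, 0, 0))


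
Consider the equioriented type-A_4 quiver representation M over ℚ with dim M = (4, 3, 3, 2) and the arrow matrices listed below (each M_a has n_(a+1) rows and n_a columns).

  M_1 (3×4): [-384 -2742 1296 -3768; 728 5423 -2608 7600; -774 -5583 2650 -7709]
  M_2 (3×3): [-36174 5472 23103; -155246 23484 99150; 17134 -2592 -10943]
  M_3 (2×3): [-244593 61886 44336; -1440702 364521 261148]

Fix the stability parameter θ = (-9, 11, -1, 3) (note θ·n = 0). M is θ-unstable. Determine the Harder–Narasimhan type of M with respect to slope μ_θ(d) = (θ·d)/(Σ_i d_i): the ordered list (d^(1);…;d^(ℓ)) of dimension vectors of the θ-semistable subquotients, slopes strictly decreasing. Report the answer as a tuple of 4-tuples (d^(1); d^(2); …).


Via rank(M_{q-1}∘⋯∘M_p): M ≅ I[1,1]^2, I[1,2], I[1,4], I[2,4], I[3,3].
μ_θ-semistable layers: μ^(1)=11; μ^(2)=13/3; μ^(3)=-1; μ^(4)=-9

((0, 1, 0, 0); (0, 2, 2, 2); (0, 0, 1, 0); (4, 0, 0, 0))


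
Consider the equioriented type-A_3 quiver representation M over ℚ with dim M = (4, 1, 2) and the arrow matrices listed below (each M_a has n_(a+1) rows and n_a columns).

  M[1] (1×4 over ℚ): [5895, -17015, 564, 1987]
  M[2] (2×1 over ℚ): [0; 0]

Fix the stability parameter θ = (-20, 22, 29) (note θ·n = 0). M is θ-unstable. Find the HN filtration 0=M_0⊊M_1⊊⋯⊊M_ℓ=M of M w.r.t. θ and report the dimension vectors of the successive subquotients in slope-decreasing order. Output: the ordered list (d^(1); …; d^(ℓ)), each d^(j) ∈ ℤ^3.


Interval decomposition of M: I[1,1]^3, I[1,2], I[3,3]^2.
HN type (ℓ=3): μ^(1)=29; μ^(2)=22; μ^(3)=-20

((0, 0, 2); (0, 1, 0); (4, 0, 0))


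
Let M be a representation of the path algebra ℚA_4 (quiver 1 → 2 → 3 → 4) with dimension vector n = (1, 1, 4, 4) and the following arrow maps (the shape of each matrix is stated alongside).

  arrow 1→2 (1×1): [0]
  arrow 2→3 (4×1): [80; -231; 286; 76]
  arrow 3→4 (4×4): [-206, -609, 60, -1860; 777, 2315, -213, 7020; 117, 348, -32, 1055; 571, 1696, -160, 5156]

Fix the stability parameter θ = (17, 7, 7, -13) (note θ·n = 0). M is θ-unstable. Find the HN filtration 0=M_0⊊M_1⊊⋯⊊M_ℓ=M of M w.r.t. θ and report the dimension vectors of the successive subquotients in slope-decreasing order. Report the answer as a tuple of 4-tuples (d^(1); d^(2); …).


Via rank(M_{q-1}∘⋯∘M_p): M ≅ I[1,1], I[2,4], I[3,4]^3.
μ_θ-semistable layers: μ^(1)=17; μ^(2)=1/3; μ^(3)=-3

((1, 0, 0, 0); (0, 1, 1, 1); (0, 0, 3, 3))


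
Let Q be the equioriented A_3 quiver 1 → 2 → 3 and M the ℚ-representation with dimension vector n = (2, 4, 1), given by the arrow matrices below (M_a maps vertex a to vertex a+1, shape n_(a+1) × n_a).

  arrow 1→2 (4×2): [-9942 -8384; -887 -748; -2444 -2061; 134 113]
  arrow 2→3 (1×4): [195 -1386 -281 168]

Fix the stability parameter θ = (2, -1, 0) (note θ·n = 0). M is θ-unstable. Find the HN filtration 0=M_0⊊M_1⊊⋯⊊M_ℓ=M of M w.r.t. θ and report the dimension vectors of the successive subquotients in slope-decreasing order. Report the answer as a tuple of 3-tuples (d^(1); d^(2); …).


Interval decomposition of M: I[1,2], I[1,3], I[2,2]^2.
HN type (ℓ=3): μ^(1)=1/2; μ^(2)=1/3; μ^(3)=-1

((1, 1, 0); (1, 1, 1); (0, 2, 0))


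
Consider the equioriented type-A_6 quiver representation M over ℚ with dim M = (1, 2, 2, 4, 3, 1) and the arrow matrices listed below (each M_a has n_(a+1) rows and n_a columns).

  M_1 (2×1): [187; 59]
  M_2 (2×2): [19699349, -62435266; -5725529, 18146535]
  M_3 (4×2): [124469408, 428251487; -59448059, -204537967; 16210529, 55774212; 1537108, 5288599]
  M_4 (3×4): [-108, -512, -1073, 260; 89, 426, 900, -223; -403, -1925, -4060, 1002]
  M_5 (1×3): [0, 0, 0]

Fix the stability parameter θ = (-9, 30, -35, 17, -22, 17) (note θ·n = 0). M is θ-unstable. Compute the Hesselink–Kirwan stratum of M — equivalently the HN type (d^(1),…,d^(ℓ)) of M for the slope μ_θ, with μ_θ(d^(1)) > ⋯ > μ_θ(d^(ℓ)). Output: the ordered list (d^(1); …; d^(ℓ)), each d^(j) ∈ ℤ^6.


Barcode: M ≅ I[1,5], I[2,4], I[4,5]^2, I[6,6]. HN layers by μ_θ (3 steps, strictly decreasing):
  μ^(1)=17; μ^(2)=-5/2; μ^(3)=-9

((0, 0, 0, 1, 0, 1); (0, 2, 2, 3, 3, 0); (1, 0, 0, 0, 0, 0))


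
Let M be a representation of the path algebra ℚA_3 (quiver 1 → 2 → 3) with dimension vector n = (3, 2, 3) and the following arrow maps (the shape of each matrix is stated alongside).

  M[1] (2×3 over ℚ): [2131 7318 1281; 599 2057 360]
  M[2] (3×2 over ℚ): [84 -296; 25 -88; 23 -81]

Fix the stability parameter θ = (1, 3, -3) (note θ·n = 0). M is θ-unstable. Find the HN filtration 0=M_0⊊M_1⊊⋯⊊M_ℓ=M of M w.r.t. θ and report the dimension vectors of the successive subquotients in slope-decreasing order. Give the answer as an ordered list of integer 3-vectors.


Barcode: M ≅ I[1,1], I[1,3]^2, I[3,3]. HN layers by μ_θ (3 steps, strictly decreasing):
  μ^(1)=1; μ^(2)=1/3; μ^(3)=-3

((1, 0, 0); (2, 2, 2); (0, 0, 1))


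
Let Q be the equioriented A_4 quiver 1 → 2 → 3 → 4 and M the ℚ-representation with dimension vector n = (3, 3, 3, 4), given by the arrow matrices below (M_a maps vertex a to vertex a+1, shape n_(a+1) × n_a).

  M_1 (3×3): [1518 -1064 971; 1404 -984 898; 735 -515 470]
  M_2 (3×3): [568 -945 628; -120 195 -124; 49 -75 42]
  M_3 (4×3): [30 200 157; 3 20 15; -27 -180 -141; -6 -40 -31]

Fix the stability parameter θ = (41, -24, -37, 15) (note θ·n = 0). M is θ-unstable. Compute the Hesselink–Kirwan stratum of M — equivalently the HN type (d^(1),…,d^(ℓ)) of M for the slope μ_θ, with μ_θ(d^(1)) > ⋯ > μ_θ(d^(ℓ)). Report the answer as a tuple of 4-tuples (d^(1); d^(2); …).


Via rank(M_{q-1}∘⋯∘M_p): M ≅ I[1,1], I[1,2], I[1,4], I[2,4], I[3,3], I[4,4]^2.
μ_θ-semistable layers: μ^(1)=41; μ^(2)=15; μ^(3)=17/2; μ^(4)=-20/3; μ^(5)=-61/2; μ^(6)=-37

((1, 0, 0, 0); (0, 0, 0, 4); (1, 1, 0, 0); (1, 1, 1, 0); (0, 1, 1, 0); (0, 0, 1, 0))


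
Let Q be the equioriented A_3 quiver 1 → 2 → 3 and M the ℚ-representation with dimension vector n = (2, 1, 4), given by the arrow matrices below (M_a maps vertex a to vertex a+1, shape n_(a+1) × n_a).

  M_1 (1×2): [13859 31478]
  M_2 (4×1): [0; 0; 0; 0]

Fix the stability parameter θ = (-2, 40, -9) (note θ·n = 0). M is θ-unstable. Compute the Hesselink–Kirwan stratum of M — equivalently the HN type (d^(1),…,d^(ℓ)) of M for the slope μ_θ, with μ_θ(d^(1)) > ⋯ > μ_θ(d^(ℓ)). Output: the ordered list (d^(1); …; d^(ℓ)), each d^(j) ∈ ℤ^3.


Via rank(M_{q-1}∘⋯∘M_p): M ≅ I[1,1], I[1,2], I[3,3]^4.
μ_θ-semistable layers: μ^(1)=40; μ^(2)=-2; μ^(3)=-9

((0, 1, 0); (2, 0, 0); (0, 0, 4))


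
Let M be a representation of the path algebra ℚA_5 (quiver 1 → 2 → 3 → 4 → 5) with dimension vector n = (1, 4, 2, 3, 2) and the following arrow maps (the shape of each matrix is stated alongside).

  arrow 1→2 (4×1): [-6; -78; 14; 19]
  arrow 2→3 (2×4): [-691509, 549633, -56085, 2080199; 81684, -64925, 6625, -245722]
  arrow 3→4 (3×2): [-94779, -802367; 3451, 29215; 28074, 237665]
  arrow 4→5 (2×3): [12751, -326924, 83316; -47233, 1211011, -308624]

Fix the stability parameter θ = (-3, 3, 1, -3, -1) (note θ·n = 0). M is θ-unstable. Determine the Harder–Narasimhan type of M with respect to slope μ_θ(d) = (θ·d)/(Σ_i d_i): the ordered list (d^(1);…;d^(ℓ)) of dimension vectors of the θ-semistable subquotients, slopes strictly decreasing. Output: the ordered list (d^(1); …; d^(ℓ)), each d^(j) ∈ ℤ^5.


Via rank(M_{q-1}∘⋯∘M_p): M ≅ I[1,5], I[2,2]^2, I[2,4], I[4,5].
μ_θ-semistable layers: μ^(1)=3; μ^(2)=1/3; μ^(3)=0; μ^(4)=-1; μ^(5)=-3

((0, 2, 0, 0, 0); (0, 1, 1, 1, 0); (0, 1, 1, 1, 1); (0, 0, 0, 0, 1); (1, 0, 0, 1, 0))


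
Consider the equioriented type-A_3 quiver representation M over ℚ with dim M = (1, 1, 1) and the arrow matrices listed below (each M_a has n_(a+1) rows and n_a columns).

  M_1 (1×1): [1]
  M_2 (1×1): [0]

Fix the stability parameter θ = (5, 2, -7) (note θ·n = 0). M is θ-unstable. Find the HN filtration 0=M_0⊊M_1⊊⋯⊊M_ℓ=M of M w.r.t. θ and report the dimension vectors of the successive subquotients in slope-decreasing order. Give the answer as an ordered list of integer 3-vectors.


Barcode: M ≅ I[1,2], I[3,3]. HN layers by μ_θ (2 steps, strictly decreasing):
  μ^(1)=7/2; μ^(2)=-7

((1, 1, 0); (0, 0, 1))


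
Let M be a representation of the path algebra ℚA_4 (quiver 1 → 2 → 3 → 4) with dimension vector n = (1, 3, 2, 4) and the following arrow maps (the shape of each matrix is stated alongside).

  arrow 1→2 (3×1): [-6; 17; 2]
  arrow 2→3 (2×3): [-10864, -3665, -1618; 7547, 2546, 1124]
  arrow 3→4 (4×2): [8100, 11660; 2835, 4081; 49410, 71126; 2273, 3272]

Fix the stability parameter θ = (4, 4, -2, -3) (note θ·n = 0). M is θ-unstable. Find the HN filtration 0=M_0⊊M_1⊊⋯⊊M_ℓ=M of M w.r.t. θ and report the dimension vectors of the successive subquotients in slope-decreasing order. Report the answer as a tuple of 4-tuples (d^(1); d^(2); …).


Interval decomposition of M: I[1,4], I[2,2], I[2,4], I[4,4]^2.
HN type (ℓ=4): μ^(1)=4; μ^(2)=3/4; μ^(3)=-1/3; μ^(4)=-3

((0, 1, 0, 0); (1, 1, 1, 1); (0, 1, 1, 1); (0, 0, 0, 2))


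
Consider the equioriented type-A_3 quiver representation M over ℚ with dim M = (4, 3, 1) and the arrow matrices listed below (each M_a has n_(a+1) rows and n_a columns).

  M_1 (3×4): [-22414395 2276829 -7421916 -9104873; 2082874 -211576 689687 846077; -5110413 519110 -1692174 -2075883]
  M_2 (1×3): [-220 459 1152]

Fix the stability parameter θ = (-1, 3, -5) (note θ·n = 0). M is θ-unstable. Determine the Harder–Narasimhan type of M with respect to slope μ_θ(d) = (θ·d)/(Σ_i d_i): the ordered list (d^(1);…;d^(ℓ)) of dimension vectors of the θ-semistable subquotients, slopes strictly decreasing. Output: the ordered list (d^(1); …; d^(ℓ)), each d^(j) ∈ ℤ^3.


Via rank(M_{q-1}∘⋯∘M_p): M ≅ I[1,1], I[1,2]^2, I[1,3].
μ_θ-semistable layers: μ^(1)=3; μ^(2)=-1

((0, 2, 0); (4, 1, 1))


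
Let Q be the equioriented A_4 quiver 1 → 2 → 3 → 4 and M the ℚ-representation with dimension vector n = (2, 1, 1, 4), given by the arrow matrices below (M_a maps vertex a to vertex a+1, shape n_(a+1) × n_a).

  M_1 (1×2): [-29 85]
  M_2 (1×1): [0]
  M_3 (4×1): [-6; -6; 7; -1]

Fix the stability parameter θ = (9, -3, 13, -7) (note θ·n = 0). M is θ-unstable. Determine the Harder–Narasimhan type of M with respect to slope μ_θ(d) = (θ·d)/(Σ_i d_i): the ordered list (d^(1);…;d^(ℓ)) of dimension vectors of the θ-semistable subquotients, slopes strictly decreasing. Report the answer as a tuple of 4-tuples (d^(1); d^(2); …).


Interval decomposition of M: I[1,1], I[1,2], I[3,4], I[4,4]^3.
HN type (ℓ=3): μ^(1)=9; μ^(2)=3; μ^(3)=-7

((1, 0, 0, 0); (1, 1, 1, 1); (0, 0, 0, 3))


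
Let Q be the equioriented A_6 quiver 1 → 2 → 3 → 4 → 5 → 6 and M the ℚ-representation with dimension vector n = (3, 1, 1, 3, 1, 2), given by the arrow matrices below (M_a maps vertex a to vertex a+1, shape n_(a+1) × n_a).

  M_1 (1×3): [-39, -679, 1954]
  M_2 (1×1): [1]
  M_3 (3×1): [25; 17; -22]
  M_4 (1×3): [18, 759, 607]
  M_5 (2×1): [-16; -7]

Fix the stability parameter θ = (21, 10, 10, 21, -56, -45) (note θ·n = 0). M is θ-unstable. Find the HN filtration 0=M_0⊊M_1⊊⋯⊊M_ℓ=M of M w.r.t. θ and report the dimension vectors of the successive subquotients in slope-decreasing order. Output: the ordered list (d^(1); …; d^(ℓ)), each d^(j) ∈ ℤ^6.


Interval decomposition of M: I[1,1]^2, I[1,6], I[4,4]^2, I[6,6].
HN type (ℓ=3): μ^(1)=21; μ^(2)=-13/2; μ^(3)=-45

((2, 0, 0, 2, 0, 0); (1, 1, 1, 1, 1, 1); (0, 0, 0, 0, 0, 1))


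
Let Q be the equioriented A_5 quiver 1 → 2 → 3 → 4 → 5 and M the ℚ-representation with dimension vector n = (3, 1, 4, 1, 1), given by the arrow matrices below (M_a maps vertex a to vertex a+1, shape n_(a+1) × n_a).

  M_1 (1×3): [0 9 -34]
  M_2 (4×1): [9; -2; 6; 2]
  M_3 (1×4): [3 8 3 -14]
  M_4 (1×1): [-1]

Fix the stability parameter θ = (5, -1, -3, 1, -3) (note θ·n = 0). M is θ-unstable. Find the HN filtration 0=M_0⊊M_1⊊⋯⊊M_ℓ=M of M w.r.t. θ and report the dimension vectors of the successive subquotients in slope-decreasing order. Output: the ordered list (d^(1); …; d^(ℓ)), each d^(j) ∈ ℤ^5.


Interval decomposition of M: I[1,1]^2, I[1,5], I[3,3]^3.
HN type (ℓ=3): μ^(1)=5; μ^(2)=-1/5; μ^(3)=-3

((2, 0, 0, 0, 0); (1, 1, 1, 1, 1); (0, 0, 3, 0, 0))


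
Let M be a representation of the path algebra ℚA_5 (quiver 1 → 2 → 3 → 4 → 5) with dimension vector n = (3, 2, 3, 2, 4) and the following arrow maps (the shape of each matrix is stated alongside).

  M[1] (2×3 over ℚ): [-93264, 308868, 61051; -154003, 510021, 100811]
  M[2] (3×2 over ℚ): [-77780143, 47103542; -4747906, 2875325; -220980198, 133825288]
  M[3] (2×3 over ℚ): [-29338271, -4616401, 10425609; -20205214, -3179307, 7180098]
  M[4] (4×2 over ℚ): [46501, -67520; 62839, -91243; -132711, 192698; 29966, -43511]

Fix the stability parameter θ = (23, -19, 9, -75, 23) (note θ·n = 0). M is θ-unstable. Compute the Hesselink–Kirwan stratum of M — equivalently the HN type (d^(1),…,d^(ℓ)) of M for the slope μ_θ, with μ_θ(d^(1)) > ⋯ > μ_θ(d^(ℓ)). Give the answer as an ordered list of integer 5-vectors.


Via rank(M_{q-1}∘⋯∘M_p): M ≅ I[1,1], I[1,5]^2, I[3,3], I[5,5]^2.
μ_θ-semistable layers: μ^(1)=23; μ^(2)=9; μ^(3)=-31/2

((1, 0, 0, 0, 4); (0, 0, 1, 0, 0); (2, 2, 2, 2, 0))


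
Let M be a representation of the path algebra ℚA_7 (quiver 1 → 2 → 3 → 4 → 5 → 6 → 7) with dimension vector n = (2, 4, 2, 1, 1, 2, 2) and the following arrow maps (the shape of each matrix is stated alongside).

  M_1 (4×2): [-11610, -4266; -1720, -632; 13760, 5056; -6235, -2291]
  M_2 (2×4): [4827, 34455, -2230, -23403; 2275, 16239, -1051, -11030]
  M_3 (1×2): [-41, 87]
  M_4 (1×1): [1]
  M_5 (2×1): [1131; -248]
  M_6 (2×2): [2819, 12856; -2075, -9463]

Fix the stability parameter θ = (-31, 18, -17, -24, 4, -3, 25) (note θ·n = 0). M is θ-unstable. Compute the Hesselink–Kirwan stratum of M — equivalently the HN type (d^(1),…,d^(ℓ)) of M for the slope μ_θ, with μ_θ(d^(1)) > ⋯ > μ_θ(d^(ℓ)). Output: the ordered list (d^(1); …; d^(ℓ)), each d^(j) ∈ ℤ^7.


Via rank(M_{q-1}∘⋯∘M_p): M ≅ I[1,1], I[1,7], I[2,2]^2, I[2,3], I[6,7].
μ_θ-semistable layers: μ^(1)=25; μ^(2)=18; μ^(3)=1/2; μ^(4)=-3; μ^(5)=-23/3; μ^(6)=-31

((0, 0, 0, 0, 0, 0, 2); (0, 2, 0, 0, 0, 0, 0); (0, 1, 1, 0, 1, 1, 0); (0, 0, 0, 0, 0, 1, 0); (0, 1, 1, 1, 0, 0, 0); (2, 0, 0, 0, 0, 0, 0))


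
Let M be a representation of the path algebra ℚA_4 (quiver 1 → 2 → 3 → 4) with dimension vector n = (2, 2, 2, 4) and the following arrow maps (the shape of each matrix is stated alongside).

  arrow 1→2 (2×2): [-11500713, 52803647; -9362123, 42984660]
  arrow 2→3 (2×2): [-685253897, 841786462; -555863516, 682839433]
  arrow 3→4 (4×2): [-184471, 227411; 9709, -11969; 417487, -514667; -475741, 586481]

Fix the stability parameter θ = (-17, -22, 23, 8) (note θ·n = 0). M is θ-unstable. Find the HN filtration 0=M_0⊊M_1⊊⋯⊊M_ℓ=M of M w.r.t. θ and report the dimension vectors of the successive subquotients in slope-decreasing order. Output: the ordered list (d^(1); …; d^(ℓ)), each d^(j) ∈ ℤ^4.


Barcode: M ≅ I[1,3], I[1,4], I[4,4]^3. HN layers by μ_θ (4 steps, strictly decreasing):
  μ^(1)=23; μ^(2)=31/2; μ^(3)=8; μ^(4)=-39/2

((0, 0, 1, 0); (0, 0, 1, 1); (0, 0, 0, 3); (2, 2, 0, 0))


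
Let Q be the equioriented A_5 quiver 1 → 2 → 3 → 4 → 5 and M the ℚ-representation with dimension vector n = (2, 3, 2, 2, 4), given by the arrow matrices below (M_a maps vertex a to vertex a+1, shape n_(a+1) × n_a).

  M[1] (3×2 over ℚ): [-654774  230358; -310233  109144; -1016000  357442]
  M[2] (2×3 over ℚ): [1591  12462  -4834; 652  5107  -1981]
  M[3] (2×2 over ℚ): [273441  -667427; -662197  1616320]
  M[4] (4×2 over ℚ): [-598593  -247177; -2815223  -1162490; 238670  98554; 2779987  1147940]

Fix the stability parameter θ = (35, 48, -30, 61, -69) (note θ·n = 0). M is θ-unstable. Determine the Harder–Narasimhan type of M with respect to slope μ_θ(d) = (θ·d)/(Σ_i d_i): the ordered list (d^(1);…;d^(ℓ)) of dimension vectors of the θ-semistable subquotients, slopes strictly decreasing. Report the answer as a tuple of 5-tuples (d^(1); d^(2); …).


Interval decomposition of M: I[1,5]^2, I[2,2], I[5,5]^2.
HN type (ℓ=3): μ^(1)=48; μ^(2)=9; μ^(3)=-69

((0, 1, 0, 0, 0); (2, 2, 2, 2, 2); (0, 0, 0, 0, 2))


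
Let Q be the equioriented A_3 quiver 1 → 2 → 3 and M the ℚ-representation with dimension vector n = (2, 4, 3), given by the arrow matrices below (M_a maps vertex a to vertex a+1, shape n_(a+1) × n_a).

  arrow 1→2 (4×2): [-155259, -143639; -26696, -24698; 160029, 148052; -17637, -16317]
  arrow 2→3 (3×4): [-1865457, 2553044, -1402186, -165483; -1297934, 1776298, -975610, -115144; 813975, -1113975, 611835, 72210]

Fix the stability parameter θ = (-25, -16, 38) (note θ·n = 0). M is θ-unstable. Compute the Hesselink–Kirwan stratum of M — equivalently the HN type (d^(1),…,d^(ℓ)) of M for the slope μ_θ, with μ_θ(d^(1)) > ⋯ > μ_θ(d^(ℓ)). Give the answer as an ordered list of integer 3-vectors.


Barcode: M ≅ I[1,2], I[1,3], I[2,2], I[2,3], I[3,3]. HN layers by μ_θ (3 steps, strictly decreasing):
  μ^(1)=38; μ^(2)=-16; μ^(3)=-25

((0, 0, 3); (0, 4, 0); (2, 0, 0))


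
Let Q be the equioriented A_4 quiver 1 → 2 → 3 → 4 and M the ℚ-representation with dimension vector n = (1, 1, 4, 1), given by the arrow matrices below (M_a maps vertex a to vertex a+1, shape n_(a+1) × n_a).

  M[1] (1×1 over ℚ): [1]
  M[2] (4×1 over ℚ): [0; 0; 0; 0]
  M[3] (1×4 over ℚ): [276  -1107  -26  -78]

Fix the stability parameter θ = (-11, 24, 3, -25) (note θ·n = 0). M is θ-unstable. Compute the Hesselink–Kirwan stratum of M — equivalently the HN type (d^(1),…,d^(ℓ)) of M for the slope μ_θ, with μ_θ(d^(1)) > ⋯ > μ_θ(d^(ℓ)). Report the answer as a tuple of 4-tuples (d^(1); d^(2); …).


Interval decomposition of M: I[1,2], I[3,3]^3, I[3,4].
HN type (ℓ=3): μ^(1)=24; μ^(2)=3; μ^(3)=-11

((0, 1, 0, 0); (0, 0, 3, 0); (1, 0, 1, 1))


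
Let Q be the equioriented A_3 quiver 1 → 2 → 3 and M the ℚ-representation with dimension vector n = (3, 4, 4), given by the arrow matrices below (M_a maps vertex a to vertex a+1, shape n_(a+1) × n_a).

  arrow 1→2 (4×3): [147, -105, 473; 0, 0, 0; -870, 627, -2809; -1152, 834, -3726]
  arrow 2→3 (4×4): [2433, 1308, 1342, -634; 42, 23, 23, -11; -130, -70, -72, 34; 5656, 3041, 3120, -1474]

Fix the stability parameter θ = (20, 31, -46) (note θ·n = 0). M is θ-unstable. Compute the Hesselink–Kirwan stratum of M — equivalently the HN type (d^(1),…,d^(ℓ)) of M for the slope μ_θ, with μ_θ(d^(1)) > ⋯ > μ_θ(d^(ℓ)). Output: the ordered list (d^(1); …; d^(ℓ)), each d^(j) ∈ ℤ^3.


Barcode: M ≅ I[1,1], I[1,3]^2, I[2,3]^2. HN layers by μ_θ (3 steps, strictly decreasing):
  μ^(1)=20; μ^(2)=5/3; μ^(3)=-15/2

((1, 0, 0); (2, 2, 2); (0, 2, 2))


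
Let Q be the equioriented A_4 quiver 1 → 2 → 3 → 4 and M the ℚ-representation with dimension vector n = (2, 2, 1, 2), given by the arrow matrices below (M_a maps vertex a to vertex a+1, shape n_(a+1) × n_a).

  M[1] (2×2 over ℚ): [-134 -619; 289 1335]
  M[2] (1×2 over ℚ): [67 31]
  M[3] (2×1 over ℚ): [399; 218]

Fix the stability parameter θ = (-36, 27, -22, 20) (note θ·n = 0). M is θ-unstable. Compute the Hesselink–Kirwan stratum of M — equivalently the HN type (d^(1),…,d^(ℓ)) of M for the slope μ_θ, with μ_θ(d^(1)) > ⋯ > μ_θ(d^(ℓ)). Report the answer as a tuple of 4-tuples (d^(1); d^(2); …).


Interval decomposition of M: I[1,2], I[1,4], I[4,4].
HN type (ℓ=4): μ^(1)=27; μ^(2)=20; μ^(3)=5/2; μ^(4)=-36

((0, 1, 0, 0); (0, 0, 0, 2); (0, 1, 1, 0); (2, 0, 0, 0))


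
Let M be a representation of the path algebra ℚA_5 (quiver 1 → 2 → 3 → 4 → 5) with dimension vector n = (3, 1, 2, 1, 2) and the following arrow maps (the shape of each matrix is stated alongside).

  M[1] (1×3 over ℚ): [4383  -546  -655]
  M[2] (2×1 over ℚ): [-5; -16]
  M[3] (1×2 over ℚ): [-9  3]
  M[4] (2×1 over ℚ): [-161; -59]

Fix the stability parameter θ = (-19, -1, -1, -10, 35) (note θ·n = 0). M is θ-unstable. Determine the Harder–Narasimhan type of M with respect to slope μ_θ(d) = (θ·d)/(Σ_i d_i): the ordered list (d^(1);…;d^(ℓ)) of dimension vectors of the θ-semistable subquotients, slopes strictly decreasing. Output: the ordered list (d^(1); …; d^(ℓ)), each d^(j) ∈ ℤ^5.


Via rank(M_{q-1}∘⋯∘M_p): M ≅ I[1,1]^2, I[1,5], I[3,3], I[5,5].
μ_θ-semistable layers: μ^(1)=35; μ^(2)=-1; μ^(3)=-4; μ^(4)=-19

((0, 0, 0, 0, 2); (0, 0, 1, 0, 0); (0, 1, 1, 1, 0); (3, 0, 0, 0, 0))


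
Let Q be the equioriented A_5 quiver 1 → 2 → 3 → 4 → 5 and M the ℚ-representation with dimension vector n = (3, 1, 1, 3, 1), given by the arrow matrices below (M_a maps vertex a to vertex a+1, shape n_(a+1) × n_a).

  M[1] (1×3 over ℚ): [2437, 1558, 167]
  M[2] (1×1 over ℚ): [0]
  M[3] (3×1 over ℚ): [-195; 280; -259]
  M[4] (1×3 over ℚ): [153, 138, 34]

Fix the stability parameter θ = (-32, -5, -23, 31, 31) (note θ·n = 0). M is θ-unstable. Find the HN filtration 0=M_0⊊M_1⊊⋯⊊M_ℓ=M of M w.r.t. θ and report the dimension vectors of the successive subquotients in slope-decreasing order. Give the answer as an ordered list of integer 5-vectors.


Barcode: M ≅ I[1,1]^2, I[1,2], I[3,5], I[4,4]^2. HN layers by μ_θ (4 steps, strictly decreasing):
  μ^(1)=31; μ^(2)=-5; μ^(3)=-23; μ^(4)=-32

((0, 0, 0, 3, 1); (0, 1, 0, 0, 0); (0, 0, 1, 0, 0); (3, 0, 0, 0, 0))


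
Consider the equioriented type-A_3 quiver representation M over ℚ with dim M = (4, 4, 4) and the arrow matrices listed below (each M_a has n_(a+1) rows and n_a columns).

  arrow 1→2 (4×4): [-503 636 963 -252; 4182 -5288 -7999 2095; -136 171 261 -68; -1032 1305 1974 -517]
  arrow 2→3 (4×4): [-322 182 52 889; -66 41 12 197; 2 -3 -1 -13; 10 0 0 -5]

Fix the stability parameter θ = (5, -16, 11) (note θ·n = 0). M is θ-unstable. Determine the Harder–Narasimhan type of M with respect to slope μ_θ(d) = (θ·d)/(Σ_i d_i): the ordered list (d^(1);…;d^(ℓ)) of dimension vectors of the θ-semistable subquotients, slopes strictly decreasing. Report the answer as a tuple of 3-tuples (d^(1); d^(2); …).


Via rank(M_{q-1}∘⋯∘M_p): M ≅ I[1,1], I[1,2], I[1,3]^2, I[2,3], I[3,3].
μ_θ-semistable layers: μ^(1)=11; μ^(2)=5; μ^(3)=-11/2; μ^(4)=-16

((0, 0, 4); (1, 0, 0); (3, 3, 0); (0, 1, 0))


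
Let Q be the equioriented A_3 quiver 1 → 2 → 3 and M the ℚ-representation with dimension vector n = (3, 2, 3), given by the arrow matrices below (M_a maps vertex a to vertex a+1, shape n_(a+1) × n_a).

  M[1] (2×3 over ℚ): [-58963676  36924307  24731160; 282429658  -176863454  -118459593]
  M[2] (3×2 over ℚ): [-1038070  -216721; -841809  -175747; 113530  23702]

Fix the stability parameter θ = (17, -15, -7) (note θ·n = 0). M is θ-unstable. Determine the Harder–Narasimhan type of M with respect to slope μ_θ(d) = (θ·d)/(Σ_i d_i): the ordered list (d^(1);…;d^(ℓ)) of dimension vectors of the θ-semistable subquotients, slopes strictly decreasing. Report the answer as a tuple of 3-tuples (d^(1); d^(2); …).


Barcode: M ≅ I[1,1], I[1,3]^2, I[3,3]. HN layers by μ_θ (3 steps, strictly decreasing):
  μ^(1)=17; μ^(2)=-5/3; μ^(3)=-7

((1, 0, 0); (2, 2, 2); (0, 0, 1))


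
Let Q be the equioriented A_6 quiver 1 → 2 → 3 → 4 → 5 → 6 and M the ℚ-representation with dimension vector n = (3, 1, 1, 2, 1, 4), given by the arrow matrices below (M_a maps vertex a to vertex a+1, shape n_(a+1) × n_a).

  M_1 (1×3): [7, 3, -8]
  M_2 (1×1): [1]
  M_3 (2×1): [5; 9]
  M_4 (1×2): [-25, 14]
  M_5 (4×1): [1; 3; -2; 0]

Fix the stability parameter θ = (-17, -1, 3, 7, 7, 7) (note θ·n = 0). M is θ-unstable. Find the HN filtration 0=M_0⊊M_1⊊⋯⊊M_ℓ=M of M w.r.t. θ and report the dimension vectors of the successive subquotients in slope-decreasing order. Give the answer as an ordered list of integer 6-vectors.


Via rank(M_{q-1}∘⋯∘M_p): M ≅ I[1,1]^2, I[1,6], I[4,4], I[6,6]^3.
μ_θ-semistable layers: μ^(1)=7; μ^(2)=3; μ^(3)=-1; μ^(4)=-17

((0, 0, 0, 2, 1, 4); (0, 0, 1, 0, 0, 0); (0, 1, 0, 0, 0, 0); (3, 0, 0, 0, 0, 0))


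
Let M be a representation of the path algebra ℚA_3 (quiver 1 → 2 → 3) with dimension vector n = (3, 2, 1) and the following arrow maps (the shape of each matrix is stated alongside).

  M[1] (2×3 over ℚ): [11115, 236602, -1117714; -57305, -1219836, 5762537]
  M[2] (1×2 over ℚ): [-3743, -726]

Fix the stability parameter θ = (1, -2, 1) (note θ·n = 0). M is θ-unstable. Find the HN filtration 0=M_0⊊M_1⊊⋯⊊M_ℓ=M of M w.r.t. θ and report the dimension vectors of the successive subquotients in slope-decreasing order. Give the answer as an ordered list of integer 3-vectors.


Via rank(M_{q-1}∘⋯∘M_p): M ≅ I[1,1], I[1,2], I[1,3].
μ_θ-semistable layers: μ^(1)=1; μ^(2)=-1/2

((1, 0, 1); (2, 2, 0))


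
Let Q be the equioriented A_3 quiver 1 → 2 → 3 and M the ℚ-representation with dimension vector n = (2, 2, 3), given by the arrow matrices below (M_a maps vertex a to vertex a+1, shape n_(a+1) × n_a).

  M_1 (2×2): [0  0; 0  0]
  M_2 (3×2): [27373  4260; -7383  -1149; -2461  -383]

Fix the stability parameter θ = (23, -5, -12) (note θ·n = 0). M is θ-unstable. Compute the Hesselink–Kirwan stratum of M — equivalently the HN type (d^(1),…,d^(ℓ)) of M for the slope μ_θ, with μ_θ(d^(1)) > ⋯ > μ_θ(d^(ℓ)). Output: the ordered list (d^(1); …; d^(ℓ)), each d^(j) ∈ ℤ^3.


Barcode: M ≅ I[1,1]^2, I[2,3]^2, I[3,3]. HN layers by μ_θ (3 steps, strictly decreasing):
  μ^(1)=23; μ^(2)=-17/2; μ^(3)=-12

((2, 0, 0); (0, 2, 2); (0, 0, 1))


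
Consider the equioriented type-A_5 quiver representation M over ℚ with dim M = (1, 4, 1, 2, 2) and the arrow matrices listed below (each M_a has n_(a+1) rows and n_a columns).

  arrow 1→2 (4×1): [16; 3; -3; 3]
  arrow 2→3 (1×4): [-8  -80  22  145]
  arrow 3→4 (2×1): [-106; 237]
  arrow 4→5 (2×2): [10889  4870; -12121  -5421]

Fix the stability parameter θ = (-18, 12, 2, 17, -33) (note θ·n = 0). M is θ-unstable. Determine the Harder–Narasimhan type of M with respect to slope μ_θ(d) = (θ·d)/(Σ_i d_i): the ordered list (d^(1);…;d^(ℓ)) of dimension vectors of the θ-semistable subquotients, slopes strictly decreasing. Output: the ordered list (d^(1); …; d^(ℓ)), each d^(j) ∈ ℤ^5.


Interval decomposition of M: I[1,5], I[2,2]^3, I[4,5].
HN type (ℓ=4): μ^(1)=12; μ^(2)=-1/2; μ^(3)=-8; μ^(4)=-18

((0, 3, 0, 0, 0); (0, 1, 1, 1, 1); (0, 0, 0, 1, 1); (1, 0, 0, 0, 0))


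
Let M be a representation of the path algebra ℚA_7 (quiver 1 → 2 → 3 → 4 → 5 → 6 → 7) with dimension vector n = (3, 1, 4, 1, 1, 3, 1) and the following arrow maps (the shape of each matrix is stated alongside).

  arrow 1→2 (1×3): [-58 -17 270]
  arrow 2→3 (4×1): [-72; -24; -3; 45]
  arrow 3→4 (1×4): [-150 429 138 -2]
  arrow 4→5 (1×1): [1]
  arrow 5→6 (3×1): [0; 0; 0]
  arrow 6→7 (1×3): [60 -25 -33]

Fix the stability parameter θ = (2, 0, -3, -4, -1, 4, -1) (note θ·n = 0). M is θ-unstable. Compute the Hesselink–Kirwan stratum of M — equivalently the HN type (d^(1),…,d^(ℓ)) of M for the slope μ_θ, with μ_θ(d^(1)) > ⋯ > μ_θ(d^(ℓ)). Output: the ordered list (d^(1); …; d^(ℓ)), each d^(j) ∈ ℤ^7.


Interval decomposition of M: I[1,1]^2, I[1,3], I[3,3]^2, I[3,5], I[6,6]^2, I[6,7].
HN type (ℓ=7): μ^(1)=4; μ^(2)=2; μ^(3)=3/2; μ^(4)=-1/3; μ^(5)=-1; μ^(6)=-3; μ^(7)=-7/2

((0, 0, 0, 0, 0, 2, 0); (2, 0, 0, 0, 0, 0, 0); (0, 0, 0, 0, 0, 1, 1); (1, 1, 1, 0, 0, 0, 0); (0, 0, 0, 0, 1, 0, 0); (0, 0, 2, 0, 0, 0, 0); (0, 0, 1, 1, 0, 0, 0))


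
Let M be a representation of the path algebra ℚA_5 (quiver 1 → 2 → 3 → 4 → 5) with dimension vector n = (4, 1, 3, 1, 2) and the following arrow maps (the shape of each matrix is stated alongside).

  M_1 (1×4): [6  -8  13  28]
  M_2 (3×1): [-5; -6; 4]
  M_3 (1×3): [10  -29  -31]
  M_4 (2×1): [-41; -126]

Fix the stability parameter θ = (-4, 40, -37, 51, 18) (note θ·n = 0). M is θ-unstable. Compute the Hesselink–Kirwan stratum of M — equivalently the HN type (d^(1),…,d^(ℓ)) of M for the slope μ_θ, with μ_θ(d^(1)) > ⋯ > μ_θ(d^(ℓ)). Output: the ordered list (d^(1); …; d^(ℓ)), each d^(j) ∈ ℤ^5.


Interval decomposition of M: I[1,1]^3, I[1,3], I[3,3], I[3,5], I[5,5].
HN type (ℓ=5): μ^(1)=69/2; μ^(2)=18; μ^(3)=3/2; μ^(4)=-4; μ^(5)=-37

((0, 0, 0, 1, 1); (0, 0, 0, 0, 1); (0, 1, 1, 0, 0); (4, 0, 0, 0, 0); (0, 0, 2, 0, 0))


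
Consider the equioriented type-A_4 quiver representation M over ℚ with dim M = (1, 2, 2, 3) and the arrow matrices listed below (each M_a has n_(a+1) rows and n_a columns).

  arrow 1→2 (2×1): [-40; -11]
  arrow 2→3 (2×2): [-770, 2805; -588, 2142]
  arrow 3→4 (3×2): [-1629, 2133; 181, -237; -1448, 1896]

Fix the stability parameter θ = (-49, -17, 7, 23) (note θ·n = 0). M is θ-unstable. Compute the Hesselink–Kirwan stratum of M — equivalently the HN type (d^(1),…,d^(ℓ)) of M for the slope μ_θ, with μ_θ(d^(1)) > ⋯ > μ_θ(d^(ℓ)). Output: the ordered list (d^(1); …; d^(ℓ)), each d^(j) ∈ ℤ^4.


Interval decomposition of M: I[1,4], I[2,2], I[3,3], I[4,4]^2.
HN type (ℓ=4): μ^(1)=23; μ^(2)=7; μ^(3)=-17; μ^(4)=-49

((0, 0, 0, 3); (0, 0, 2, 0); (0, 2, 0, 0); (1, 0, 0, 0))


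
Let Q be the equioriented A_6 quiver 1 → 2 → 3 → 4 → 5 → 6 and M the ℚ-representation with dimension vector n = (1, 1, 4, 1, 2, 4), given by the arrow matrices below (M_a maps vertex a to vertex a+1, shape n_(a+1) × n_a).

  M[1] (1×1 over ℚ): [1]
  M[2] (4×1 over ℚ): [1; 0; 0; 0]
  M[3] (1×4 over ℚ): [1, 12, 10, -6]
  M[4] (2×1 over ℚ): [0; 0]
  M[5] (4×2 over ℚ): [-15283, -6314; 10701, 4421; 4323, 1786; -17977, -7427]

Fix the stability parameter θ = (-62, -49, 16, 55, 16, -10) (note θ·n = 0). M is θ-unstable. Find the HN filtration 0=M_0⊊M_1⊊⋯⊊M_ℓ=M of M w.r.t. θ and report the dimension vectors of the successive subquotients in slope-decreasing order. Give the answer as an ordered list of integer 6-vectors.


Interval decomposition of M: I[1,4], I[3,3]^3, I[5,6]^2, I[6,6]^2.
HN type (ℓ=6): μ^(1)=55; μ^(2)=16; μ^(3)=3; μ^(4)=-10; μ^(5)=-49; μ^(6)=-62

((0, 0, 0, 1, 0, 0); (0, 0, 4, 0, 0, 0); (0, 0, 0, 0, 2, 2); (0, 0, 0, 0, 0, 2); (0, 1, 0, 0, 0, 0); (1, 0, 0, 0, 0, 0))


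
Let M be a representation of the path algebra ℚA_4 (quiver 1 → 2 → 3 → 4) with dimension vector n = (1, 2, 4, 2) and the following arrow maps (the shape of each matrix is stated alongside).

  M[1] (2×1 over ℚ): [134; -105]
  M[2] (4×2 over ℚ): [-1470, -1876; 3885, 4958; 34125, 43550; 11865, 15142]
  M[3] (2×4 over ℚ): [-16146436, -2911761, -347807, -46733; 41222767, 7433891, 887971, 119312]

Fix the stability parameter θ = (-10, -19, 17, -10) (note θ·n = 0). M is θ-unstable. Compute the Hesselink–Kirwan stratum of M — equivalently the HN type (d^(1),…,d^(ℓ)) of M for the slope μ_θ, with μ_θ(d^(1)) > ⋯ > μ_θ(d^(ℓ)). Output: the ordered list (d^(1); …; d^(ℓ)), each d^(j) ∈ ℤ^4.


Interval decomposition of M: I[1,2], I[2,4], I[3,3]^2, I[3,4].
HN type (ℓ=4): μ^(1)=17; μ^(2)=7/2; μ^(3)=-29/2; μ^(4)=-19

((0, 0, 2, 0); (0, 0, 2, 2); (1, 1, 0, 0); (0, 1, 0, 0))


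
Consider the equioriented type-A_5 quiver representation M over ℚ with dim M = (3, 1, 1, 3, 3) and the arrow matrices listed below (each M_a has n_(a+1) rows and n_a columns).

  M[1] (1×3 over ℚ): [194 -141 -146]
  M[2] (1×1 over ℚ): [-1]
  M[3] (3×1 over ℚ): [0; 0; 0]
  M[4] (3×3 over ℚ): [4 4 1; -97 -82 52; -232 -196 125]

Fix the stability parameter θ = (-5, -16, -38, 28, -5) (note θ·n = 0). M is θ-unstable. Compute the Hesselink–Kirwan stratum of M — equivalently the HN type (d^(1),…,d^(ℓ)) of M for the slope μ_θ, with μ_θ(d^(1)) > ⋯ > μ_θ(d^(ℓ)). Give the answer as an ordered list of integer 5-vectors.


Via rank(M_{q-1}∘⋯∘M_p): M ≅ I[1,1]^2, I[1,3], I[4,4], I[4,5]^2, I[5,5].
μ_θ-semistable layers: μ^(1)=28; μ^(2)=23/2; μ^(3)=-5; μ^(4)=-59/3

((0, 0, 0, 1, 0); (0, 0, 0, 2, 2); (2, 0, 0, 0, 1); (1, 1, 1, 0, 0))


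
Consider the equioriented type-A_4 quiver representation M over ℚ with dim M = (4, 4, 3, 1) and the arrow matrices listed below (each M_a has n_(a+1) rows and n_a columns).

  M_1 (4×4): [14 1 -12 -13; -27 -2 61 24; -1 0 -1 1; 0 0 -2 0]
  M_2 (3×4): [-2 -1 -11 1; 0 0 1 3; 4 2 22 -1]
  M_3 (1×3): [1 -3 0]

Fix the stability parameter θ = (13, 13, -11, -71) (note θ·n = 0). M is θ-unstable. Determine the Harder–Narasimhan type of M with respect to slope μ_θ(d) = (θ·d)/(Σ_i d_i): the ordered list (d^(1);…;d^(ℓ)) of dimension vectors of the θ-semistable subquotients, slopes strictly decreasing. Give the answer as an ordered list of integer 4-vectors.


Via rank(M_{q-1}∘⋯∘M_p): M ≅ I[1,2], I[1,3]^2, I[1,4].
μ_θ-semistable layers: μ^(1)=13; μ^(2)=5; μ^(3)=-14

((1, 1, 0, 0); (2, 2, 2, 0); (1, 1, 1, 1))


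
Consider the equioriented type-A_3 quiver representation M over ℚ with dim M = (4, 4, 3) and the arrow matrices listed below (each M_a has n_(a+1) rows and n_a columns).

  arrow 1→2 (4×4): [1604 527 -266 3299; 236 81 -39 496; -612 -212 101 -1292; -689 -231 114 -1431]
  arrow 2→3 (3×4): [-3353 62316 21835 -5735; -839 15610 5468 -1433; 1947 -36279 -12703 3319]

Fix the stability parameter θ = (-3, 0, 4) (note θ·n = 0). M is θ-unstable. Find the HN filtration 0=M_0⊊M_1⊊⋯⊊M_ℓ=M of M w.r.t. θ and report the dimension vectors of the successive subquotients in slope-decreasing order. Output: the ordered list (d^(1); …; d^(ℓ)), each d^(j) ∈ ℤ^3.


Via rank(M_{q-1}∘⋯∘M_p): M ≅ I[1,2], I[1,3]^3.
μ_θ-semistable layers: μ^(1)=4; μ^(2)=0; μ^(3)=-3

((0, 0, 3); (0, 4, 0); (4, 0, 0))


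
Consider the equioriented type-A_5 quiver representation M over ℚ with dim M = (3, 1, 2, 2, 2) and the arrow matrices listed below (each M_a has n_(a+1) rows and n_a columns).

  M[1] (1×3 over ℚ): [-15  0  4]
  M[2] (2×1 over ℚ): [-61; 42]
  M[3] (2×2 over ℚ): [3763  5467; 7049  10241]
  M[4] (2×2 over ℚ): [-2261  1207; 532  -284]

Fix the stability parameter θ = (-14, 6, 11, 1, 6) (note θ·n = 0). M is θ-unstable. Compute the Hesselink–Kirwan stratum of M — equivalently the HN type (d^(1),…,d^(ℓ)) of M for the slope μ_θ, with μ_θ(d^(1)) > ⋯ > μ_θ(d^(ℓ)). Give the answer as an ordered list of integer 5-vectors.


Via rank(M_{q-1}∘⋯∘M_p): M ≅ I[1,1]^2, I[1,4], I[3,3], I[4,5], I[5,5].
μ_θ-semistable layers: μ^(1)=11; μ^(2)=6; μ^(3)=1; μ^(4)=-14

((0, 0, 1, 0, 0); (0, 1, 1, 1, 2); (0, 0, 0, 1, 0); (3, 0, 0, 0, 0))


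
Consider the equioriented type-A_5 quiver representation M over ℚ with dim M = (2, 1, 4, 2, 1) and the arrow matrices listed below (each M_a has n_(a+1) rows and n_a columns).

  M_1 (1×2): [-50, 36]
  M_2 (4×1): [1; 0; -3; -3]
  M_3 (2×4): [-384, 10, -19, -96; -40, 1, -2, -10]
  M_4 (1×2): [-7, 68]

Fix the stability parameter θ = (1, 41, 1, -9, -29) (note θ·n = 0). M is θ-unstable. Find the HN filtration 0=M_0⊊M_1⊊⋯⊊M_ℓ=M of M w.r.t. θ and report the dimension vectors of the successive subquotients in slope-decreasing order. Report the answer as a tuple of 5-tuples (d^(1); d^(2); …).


Barcode: M ≅ I[1,1], I[1,5], I[3,3]^2, I[3,4]. HN layers by μ_θ (2 steps, strictly decreasing):
  μ^(1)=1; μ^(2)=-4

((2, 1, 3, 1, 1); (0, 0, 1, 1, 0))


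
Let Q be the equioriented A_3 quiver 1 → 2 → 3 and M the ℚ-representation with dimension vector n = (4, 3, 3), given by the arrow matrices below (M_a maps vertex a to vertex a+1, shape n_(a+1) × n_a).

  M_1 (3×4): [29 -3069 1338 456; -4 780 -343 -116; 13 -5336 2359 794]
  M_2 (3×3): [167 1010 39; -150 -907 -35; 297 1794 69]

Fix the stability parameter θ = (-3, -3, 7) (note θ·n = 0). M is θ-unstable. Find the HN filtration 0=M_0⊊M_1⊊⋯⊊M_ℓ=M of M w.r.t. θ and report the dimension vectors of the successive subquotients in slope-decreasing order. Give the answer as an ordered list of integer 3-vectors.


Barcode: M ≅ I[1,1], I[1,2], I[1,3]^2, I[3,3]. HN layers by μ_θ (2 steps, strictly decreasing):
  μ^(1)=7; μ^(2)=-3

((0, 0, 3); (4, 3, 0))


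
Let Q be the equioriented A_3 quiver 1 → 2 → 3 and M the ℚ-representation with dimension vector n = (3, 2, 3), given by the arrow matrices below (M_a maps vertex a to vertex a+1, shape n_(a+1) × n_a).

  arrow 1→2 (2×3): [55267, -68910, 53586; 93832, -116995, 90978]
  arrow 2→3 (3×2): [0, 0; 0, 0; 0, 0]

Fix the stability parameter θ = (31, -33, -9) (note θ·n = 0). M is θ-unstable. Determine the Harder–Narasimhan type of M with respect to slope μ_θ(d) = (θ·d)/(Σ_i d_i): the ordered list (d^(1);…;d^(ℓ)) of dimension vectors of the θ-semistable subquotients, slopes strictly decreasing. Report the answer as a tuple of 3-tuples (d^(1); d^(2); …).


Interval decomposition of M: I[1,1], I[1,2]^2, I[3,3]^3.
HN type (ℓ=3): μ^(1)=31; μ^(2)=-1; μ^(3)=-9

((1, 0, 0); (2, 2, 0); (0, 0, 3))
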